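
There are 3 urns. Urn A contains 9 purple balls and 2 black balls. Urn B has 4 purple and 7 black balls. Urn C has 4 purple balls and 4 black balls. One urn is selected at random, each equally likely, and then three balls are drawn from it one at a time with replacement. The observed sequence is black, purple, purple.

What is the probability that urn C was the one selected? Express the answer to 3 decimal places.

The likelihood of the observed sequence under each hypothesis: P(data | urn A) = (2/11)(9/11)(9/11) = 0.12171; P(data | urn B) = (7/11)(4/11)(4/11) = 0.084147; P(data | urn C) = (4/8)(4/8)(4/8) = 0.125.
The prior-weighted likelihoods are 1/3 · 0.12171 = 0.040571, 1/3 · 0.084147 = 0.028049, 1/3 · 0.125 = 0.041667; summing to 0.11029.
So P(urn C | data) = (0.041667) / (0.11029) = 0.3778.

0.378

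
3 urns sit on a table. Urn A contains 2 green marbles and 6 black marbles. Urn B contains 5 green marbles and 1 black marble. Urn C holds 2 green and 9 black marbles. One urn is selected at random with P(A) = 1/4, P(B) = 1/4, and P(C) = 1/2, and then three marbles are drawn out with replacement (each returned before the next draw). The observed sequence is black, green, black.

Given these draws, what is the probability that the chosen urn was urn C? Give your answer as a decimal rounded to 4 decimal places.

0.5978

The likelihood of the observed sequence under each hypothesis: P(data | urn A) = (6/8)(2/8)(6/8) = 0.14062; P(data | urn B) = (1/6)(5/6)(1/6) = 0.023148; P(data | urn C) = (9/11)(2/11)(9/11) = 0.12171.
Weighting by the prior gives 1/4 · 0.14062 = 0.035156, 1/4 · 0.023148 = 0.005787, 1/2 · 0.12171 = 0.060856; summing to 0.1018.
So P(urn C | data) = (0.060856) / (0.1018) = 0.59781.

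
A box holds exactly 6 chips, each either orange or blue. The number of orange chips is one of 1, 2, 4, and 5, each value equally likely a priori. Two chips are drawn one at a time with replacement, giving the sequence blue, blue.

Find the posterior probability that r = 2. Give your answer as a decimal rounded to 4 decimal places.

Under each hypothesis, the probability of the observed sequence is: P(data | r = 1) = (5/6)(5/6) = 25/36; P(data | r = 2) = (4/6)(4/6) = 4/9; P(data | r = 4) = (2/6)(2/6) = 1/9; P(data | r = 5) = (1/6)(1/6) = 1/36.
Multiplying each by its prior: 1/4 · 25/36 = 25/144, 1/4 · 4/9 = 1/9, 1/4 · 1/9 = 1/36, 1/4 · 1/36 = 1/144; summing to 23/72.
Therefore the posterior P(r = 2 | data) = (1/9) / (23/72) = 8/23.

0.3478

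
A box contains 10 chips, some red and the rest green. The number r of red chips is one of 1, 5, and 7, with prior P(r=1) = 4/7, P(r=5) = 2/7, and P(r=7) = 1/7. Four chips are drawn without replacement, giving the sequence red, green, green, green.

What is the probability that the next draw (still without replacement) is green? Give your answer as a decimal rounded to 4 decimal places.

0.8337

For each hypothesis, P(data | H) works out to: P(data | r = 1) = (1/10)(9/9)(8/8)(7/7) = 0.1; P(data | r = 5) = (5/10)(5/9)(4/8)(3/7) = 0.059524; P(data | r = 7) = (7/10)(3/9)(2/8)(1/7) = 0.0083333.
The prior-weighted likelihoods are 4/7 · 0.1 = 0.057143, 2/7 · 0.059524 = 0.017007, 1/7 · 0.0083333 = 0.0011905; these sum to 0.07534.
The posterior is then P(r = 1 | data) = 0.75847, P(r = 5 | data) = 0.22573, P(r = 7 | data) = 0.015801.
The predictive probability is P(green next | data) = (1)(0.75847) + (1/3)(0.22573) + (0)(0.015801) = 0.83371.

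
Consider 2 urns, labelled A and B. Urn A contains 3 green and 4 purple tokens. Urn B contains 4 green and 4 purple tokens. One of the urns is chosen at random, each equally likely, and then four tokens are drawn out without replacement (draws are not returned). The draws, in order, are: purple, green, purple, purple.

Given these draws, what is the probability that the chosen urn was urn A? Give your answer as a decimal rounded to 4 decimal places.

0.6000

The likelihood of the observed sequence under each hypothesis: P(data | urn A) = (4/7)(3/6)(3/5)(2/4) = 3/35; P(data | urn B) = (4/8)(4/7)(3/6)(2/5) = 2/35.
Multiplying each by its prior: 1/2 · 3/35 = 3/70, 1/2 · 2/35 = 1/35; these sum to 1/14.
Hence P(urn A | data) = (3/70) / (1/14) = 3/5.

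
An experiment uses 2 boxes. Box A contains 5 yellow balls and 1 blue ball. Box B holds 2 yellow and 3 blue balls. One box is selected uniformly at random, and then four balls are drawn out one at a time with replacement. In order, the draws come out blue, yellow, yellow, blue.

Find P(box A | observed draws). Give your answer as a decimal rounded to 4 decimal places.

0.2509

For each hypothesis, P(data | H) works out to: P(data | box A) = (1/6)(5/6)(5/6)(1/6) = 0.01929; P(data | box B) = (3/5)(2/5)(2/5)(3/5) = 0.0576.
Weighting by the prior gives 1/2 · 0.01929 = 0.0096451, 1/2 · 0.0576 = 0.0288; summing to 0.038445.
Therefore the posterior P(box A | data) = (0.0096451) / (0.038445) = 0.25088.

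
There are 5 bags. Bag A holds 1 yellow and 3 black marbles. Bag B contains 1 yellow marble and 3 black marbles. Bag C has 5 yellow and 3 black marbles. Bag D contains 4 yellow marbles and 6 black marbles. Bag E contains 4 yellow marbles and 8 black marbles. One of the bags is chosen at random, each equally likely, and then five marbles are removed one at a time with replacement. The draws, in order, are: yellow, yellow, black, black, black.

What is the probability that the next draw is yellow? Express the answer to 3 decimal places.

0.361

Under each hypothesis, the probability of the observed sequence is: P(data | bag A) = (1/4)(1/4)(3/4)(3/4)(3/4) = 0.026367; P(data | bag B) = (1/4)(1/4)(3/4)(3/4)(3/4) = 0.026367; P(data | bag C) = (5/8)(5/8)(3/8)(3/8)(3/8) = 0.020599; P(data | bag D) = (4/10)(4/10)(6/10)(6/10)(6/10) = 0.03456; P(data | bag E) = (4/12)(4/12)(8/12)(8/12)(8/12) = 0.032922.
Weighting by the prior gives 1/5 · 0.026367 = 0.0052734, 1/5 · 0.026367 = 0.0052734, 1/5 · 0.020599 = 0.0041199, 1/5 · 0.03456 = 0.006912, 1/5 · 0.032922 = 0.0065844; these sum to 0.028163.
Dividing through by the total gives posterior P(bag A | data) = 0.18725, P(bag B | data) = 0.18725, P(bag C | data) = 0.14629, P(bag D | data) = 0.24543, P(bag E | data) = 0.23379.
Averaging over the posterior, P(yellow next | data) = (1/4)(0.18725) + (1/4)(0.18725) + (5/8)(0.14629) + (2/5)(0.24543) + (1/3)(0.23379) = 0.36115.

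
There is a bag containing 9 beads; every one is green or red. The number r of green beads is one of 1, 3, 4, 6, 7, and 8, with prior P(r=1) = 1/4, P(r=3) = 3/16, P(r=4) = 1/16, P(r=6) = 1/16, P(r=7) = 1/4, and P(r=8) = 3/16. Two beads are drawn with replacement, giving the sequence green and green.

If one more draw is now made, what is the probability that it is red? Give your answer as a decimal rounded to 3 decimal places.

Under each hypothesis, the probability of the observed sequence is: P(data | r = 1) = (1/9)(1/9) = 1/81; P(data | r = 3) = (3/9)(3/9) = 1/9; P(data | r = 4) = (4/9)(4/9) = 16/81; P(data | r = 6) = (6/9)(6/9) = 4/9; P(data | r = 7) = (7/9)(7/9) = 49/81; P(data | r = 8) = (8/9)(8/9) = 64/81.
The prior-weighted likelihoods are 1/4 · 1/81 = 1/324, 3/16 · 1/9 = 1/48, 1/16 · 16/81 = 1/81, 1/16 · 4/9 = 1/36, 1/4 · 49/81 = 49/324, 3/16 · 64/81 = 4/27; summing to 157/432.
Normalising, the posterior is P(r = 1 | data) = 0.0084926, P(r = 3 | data) = 0.057325, P(r = 4 | data) = 0.03397, P(r = 6 | data) = 0.076433, P(r = 7 | data) = 0.41614, P(r = 8 | data) = 0.40764.
The predictive probability is P(red next | data) = (8/9)(0.0084926) + (2/3)(0.057325) + (5/9)(0.03397) + (1/3)(0.076433) + (2/9)(0.41614) + (1/9)(0.40764) = 0.22788.

0.228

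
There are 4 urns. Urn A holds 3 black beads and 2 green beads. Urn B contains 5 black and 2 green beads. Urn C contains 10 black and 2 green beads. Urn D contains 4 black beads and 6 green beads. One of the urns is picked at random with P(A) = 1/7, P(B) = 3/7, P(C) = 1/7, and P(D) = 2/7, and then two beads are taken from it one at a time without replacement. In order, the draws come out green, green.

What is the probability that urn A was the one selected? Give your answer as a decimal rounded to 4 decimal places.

Compute the likelihood of the observed sequence for each case: P(data | urn A) = (2/5)(1/4) = 0.1; P(data | urn B) = (2/7)(1/6) = 0.047619; P(data | urn C) = (2/12)(1/11) = 0.015152; P(data | urn D) = (6/10)(5/9) = 0.33333.
Multiplying each by its prior: 1/7 · 0.1 = 0.014286, 3/7 · 0.047619 = 0.020408, 1/7 · 0.015152 = 0.0021645, 2/7 · 0.33333 = 0.095238; these sum to 0.1321.
Therefore the posterior P(urn A | data) = (0.014286) / (0.1321) = 0.10815.

0.1081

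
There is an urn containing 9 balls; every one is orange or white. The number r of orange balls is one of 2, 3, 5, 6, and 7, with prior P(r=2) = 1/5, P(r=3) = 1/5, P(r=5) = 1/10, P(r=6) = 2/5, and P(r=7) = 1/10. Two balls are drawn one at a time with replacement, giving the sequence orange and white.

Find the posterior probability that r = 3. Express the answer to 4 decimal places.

The likelihood of the observed sequence under each hypothesis: P(data | r = 2) = (2/9)(7/9) = 14/81; P(data | r = 3) = (3/9)(6/9) = 2/9; P(data | r = 5) = (5/9)(4/9) = 20/81; P(data | r = 6) = (6/9)(3/9) = 2/9; P(data | r = 7) = (7/9)(2/9) = 14/81.
Weighting by the prior gives 1/5 · 14/81 = 14/405, 1/5 · 2/9 = 2/45, 1/10 · 20/81 = 2/81, 2/5 · 2/9 = 4/45, 1/10 · 14/81 = 7/405; with total 17/81.
By Bayes' rule, P(r = 3 | data) = (2/45) / (17/81) = 18/85.

0.2118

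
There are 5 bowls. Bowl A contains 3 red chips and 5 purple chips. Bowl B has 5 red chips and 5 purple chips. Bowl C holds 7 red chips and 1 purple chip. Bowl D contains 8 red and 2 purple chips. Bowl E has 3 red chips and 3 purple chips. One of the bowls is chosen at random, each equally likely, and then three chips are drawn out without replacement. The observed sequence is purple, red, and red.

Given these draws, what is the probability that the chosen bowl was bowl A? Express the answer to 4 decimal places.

For each hypothesis, P(data | H) works out to: P(data | bowl A) = (5/8)(3/7)(2/6) = 5/56; P(data | bowl B) = (5/10)(5/9)(4/8) = 5/36; P(data | bowl C) = (1/8)(7/7)(6/6) = 1/8; P(data | bowl D) = (2/10)(8/9)(7/8) = 7/45; P(data | bowl E) = (3/6)(3/5)(2/4) = 3/20.
Weighting by the prior gives 1/5 · 5/56 = 1/56, 1/5 · 5/36 = 1/36, 1/5 · 1/8 = 1/40, 1/5 · 7/45 = 7/225, 1/5 · 3/20 = 3/100; these sum to 83/630.
Hence P(bowl A | data) = (1/56) / (83/630) = 45/332.

0.1355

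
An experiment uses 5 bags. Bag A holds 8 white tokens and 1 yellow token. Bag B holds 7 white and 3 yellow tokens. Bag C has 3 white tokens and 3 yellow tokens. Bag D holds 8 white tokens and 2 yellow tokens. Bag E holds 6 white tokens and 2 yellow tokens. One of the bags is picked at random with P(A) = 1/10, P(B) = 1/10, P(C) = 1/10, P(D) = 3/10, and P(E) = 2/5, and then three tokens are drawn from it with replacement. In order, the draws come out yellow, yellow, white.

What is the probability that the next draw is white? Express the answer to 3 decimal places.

Compute the likelihood of the observed sequence for each case: P(data | bag A) = (1/9)(1/9)(8/9) = 0.010974; P(data | bag B) = (3/10)(3/10)(7/10) = 0.063; P(data | bag C) = (3/6)(3/6)(3/6) = 0.125; P(data | bag D) = (2/10)(2/10)(8/10) = 0.032; P(data | bag E) = (2/8)(2/8)(6/8) = 0.046875.
Multiplying each by its prior: 1/10 · 0.010974 = 0.0010974, 1/10 · 0.063 = 0.0063, 1/10 · 0.125 = 0.0125, 3/10 · 0.032 = 0.0096, 2/5 · 0.046875 = 0.01875; these sum to 0.048247.
Dividing through by the total gives posterior P(bag A | data) = 0.022745, P(bag B | data) = 0.13058, P(bag C | data) = 0.25908, P(bag D | data) = 0.19897, P(bag E | data) = 0.38862.
The predictive probability is P(white next | data) = (8/9)(0.022745) + (7/10)(0.13058) + (1/2)(0.25908) + (4/5)(0.19897) + (3/4)(0.38862) = 0.69181.

0.692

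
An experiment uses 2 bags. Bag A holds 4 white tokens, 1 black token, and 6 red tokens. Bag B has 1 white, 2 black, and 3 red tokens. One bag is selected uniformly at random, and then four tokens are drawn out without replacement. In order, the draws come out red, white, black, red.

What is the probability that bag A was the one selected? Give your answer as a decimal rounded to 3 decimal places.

Compute the likelihood of the observed sequence for each case: P(data | bag A) = (6/11)(4/10)(1/9)(5/8) = 1/66; P(data | bag B) = (3/6)(1/5)(2/4)(2/3) = 1/30.
Weighting by the prior gives 1/2 · 1/66 = 1/132, 1/2 · 1/30 = 1/60; summing to 4/165.
Therefore the posterior P(bag A | data) = (1/132) / (4/165) = 5/16.

0.313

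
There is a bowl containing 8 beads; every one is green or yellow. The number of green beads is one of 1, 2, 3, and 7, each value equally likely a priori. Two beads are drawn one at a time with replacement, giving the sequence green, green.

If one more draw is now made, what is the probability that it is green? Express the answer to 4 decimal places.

For each hypothesis, P(data | H) works out to: P(data | r = 1) = (1/8)(1/8) = 1/64; P(data | r = 2) = (2/8)(2/8) = 1/16; P(data | r = 3) = (3/8)(3/8) = 9/64; P(data | r = 7) = (7/8)(7/8) = 49/64.
Multiplying each by its prior: 1/4 · 1/64 = 1/256, 1/4 · 1/16 = 1/64, 1/4 · 9/64 = 9/256, 1/4 · 49/64 = 49/256; these sum to 63/256.
Dividing through by the total gives posterior P(r = 1 | data) = 1/63, P(r = 2 | data) = 4/63, P(r = 3 | data) = 1/7, P(r = 7 | data) = 7/9.
The predictive probability is P(green next | data) = (1/8)(1/63) + (1/4)(4/63) + (3/8)(1/7) + (7/8)(7/9) = 379/504.

0.7520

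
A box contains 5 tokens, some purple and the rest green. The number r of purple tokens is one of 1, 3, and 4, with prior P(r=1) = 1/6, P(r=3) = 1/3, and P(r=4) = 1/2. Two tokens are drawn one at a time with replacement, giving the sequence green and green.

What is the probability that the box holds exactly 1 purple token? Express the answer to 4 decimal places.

0.5926

For each hypothesis, P(data | H) works out to: P(data | r = 1) = (4/5)(4/5) = 16/25; P(data | r = 3) = (2/5)(2/5) = 4/25; P(data | r = 4) = (1/5)(1/5) = 1/25.
The prior-weighted likelihoods are 1/6 · 16/25 = 8/75, 1/3 · 4/25 = 4/75, 1/2 · 1/25 = 1/50; with total 9/50.
Therefore the posterior P(r = 1 | data) = (8/75) / (9/50) = 16/27.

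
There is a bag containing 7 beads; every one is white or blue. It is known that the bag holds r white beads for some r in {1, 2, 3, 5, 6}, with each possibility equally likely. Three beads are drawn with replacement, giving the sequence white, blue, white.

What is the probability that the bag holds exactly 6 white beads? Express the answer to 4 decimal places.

For each hypothesis, P(data | H) works out to: P(data | r = 1) = (1/7)(6/7)(1/7) = 0.017493; P(data | r = 2) = (2/7)(5/7)(2/7) = 0.058309; P(data | r = 3) = (3/7)(4/7)(3/7) = 0.10496; P(data | r = 5) = (5/7)(2/7)(5/7) = 0.14577; P(data | r = 6) = (6/7)(1/7)(6/7) = 0.10496.
The prior-weighted likelihoods are 1/5 · 0.017493 = 0.0034985, 1/5 · 0.058309 = 0.011662, 1/5 · 0.10496 = 0.020991, 1/5 · 0.14577 = 0.029155, 1/5 · 0.10496 = 0.020991; summing to 0.086297.
Therefore the posterior P(r = 6 | data) = (0.020991) / (0.086297) = 0.24324.

0.2432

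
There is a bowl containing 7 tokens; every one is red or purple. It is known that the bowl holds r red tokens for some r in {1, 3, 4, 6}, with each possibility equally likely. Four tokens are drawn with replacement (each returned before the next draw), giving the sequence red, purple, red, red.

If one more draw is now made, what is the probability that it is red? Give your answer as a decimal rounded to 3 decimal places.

Under each hypothesis, the probability of the observed sequence is: P(data | r = 1) = (1/7)(6/7)(1/7)(1/7) = 0.002499; P(data | r = 3) = (3/7)(4/7)(3/7)(3/7) = 0.044981; P(data | r = 4) = (4/7)(3/7)(4/7)(4/7) = 0.079967; P(data | r = 6) = (6/7)(1/7)(6/7)(6/7) = 0.089963.
Weighting by the prior gives 1/4 · 0.002499 = 0.00062474, 1/4 · 0.044981 = 0.011245, 1/4 · 0.079967 = 0.019992, 1/4 · 0.089963 = 0.022491; with total 0.054352.
Normalising, the posterior is P(r = 1 | data) = 0.011494, P(r = 3 | data) = 0.2069, P(r = 4 | data) = 0.36782, P(r = 6 | data) = 0.41379.
The predictive probability is P(red next | data) = (1/7)(0.011494) + (3/7)(0.2069) + (4/7)(0.36782) + (6/7)(0.41379) = 0.65517.

0.655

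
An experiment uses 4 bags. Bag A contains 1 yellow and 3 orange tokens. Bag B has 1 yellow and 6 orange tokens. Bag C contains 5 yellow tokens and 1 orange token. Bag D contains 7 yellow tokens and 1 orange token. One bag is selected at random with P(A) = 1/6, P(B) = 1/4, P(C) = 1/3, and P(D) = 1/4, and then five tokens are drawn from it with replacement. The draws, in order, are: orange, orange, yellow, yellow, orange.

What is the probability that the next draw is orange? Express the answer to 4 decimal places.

For each hypothesis, P(data | H) works out to: P(data | bag A) = (3/4)(3/4)(1/4)(1/4)(3/4) = 0.026367; P(data | bag B) = (6/7)(6/7)(1/7)(1/7)(6/7) = 0.012852; P(data | bag C) = (1/6)(1/6)(5/6)(5/6)(1/6) = 0.003215; P(data | bag D) = (1/8)(1/8)(7/8)(7/8)(1/8) = 0.0014954.
The prior-weighted likelihoods are 1/6 · 0.026367 = 0.0043945, 1/4 · 0.012852 = 0.0032129, 1/3 · 0.003215 = 0.0010717, 1/4 · 0.0014954 = 0.00037384; summing to 0.009053.
The posterior is then P(bag A | data) = 0.48542, P(bag B | data) = 0.3549, P(bag C | data) = 0.11838, P(bag D | data) = 0.041295.
Averaging over the posterior, P(orange next | data) = (3/4)(0.48542) + (6/7)(0.3549) + (1/6)(0.11838) + (1/8)(0.041295) = 0.69316.

0.6932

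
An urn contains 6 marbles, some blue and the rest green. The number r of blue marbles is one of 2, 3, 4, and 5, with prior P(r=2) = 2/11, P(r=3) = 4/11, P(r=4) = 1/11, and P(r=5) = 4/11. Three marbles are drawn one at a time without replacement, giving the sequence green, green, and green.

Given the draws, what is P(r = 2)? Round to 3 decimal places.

0.667

Under each hypothesis, the probability of the observed sequence is: P(data | r = 2) = (4/6)(3/5)(2/4) = 1/5; P(data | r = 3) = (3/6)(2/5)(1/4) = 1/20; P(data | r = 4) = (2/6)(1/5)(0/4) = 0; P(data | r = 5) = (1/6)(0/5) = 0.
Weighting by the prior gives 2/11 · 1/5 = 2/55, 4/11 · 1/20 = 1/55, 1/11 · 0 = 0, 4/11 · 0 = 0; with total 3/55.
By Bayes' rule, P(r = 2 | data) = (2/55) / (3/55) = 2/3.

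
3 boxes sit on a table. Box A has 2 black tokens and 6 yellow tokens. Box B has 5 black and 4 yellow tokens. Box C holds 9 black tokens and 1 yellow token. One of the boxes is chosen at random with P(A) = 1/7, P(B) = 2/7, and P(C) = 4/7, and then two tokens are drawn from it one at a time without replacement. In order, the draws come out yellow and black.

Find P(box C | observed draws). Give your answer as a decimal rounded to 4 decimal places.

Under each hypothesis, the probability of the observed sequence is: P(data | box A) = (6/8)(2/7) = 0.21429; P(data | box B) = (4/9)(5/8) = 0.27778; P(data | box C) = (1/10)(9/9) = 0.1.
Weighting by the prior gives 1/7 · 0.21429 = 0.030612, 2/7 · 0.27778 = 0.079365, 4/7 · 0.1 = 0.057143; these sum to 0.16712.
So P(box C | data) = (0.057143) / (0.16712) = 0.34193.

0.3419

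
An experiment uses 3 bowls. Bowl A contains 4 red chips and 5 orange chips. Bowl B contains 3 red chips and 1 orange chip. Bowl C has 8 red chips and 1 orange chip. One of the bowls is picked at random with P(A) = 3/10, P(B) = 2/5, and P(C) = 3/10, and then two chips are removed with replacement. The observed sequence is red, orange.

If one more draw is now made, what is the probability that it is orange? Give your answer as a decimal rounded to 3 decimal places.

0.354

For each hypothesis, P(data | H) works out to: P(data | bowl A) = (4/9)(5/9) = 0.24691; P(data | bowl B) = (3/4)(1/4) = 0.1875; P(data | bowl C) = (8/9)(1/9) = 0.098765.
Multiplying each by its prior: 3/10 · 0.24691 = 0.074074, 2/5 · 0.1875 = 0.075, 3/10 · 0.098765 = 0.02963; these sum to 0.1787.
The posterior is then P(bowl A | data) = 0.41451, P(bowl B | data) = 0.41969, P(bowl C | data) = 0.1658.
The predictive probability is P(orange next | data) = (5/9)(0.41451) + (1/4)(0.41969) + (1/9)(0.1658) = 0.35363.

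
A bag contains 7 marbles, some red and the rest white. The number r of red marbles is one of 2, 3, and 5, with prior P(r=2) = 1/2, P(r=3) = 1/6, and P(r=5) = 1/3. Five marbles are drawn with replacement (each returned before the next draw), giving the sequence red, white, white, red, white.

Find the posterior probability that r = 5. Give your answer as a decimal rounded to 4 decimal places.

0.1616

Under each hypothesis, the probability of the observed sequence is: P(data | r = 2) = (2/7)(5/7)(5/7)(2/7)(5/7) = 0.02975; P(data | r = 3) = (3/7)(4/7)(4/7)(3/7)(4/7) = 0.034271; P(data | r = 5) = (5/7)(2/7)(2/7)(5/7)(2/7) = 0.0119.
The prior-weighted likelihoods are 1/2 · 0.02975 = 0.014875, 1/6 · 0.034271 = 0.0057119, 1/3 · 0.0119 = 0.0039666; with total 0.024553.
Hence P(r = 5 | data) = (0.0039666) / (0.024553) = 0.16155.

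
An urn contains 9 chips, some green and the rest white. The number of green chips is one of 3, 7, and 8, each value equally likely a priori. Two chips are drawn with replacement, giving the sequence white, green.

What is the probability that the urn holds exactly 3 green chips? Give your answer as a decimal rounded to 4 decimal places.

Compute the likelihood of the observed sequence for each case: P(data | r = 3) = (6/9)(3/9) = 2/9; P(data | r = 7) = (2/9)(7/9) = 14/81; P(data | r = 8) = (1/9)(8/9) = 8/81.
Weighting by the prior gives 1/3 · 2/9 = 2/27, 1/3 · 14/81 = 14/243, 1/3 · 8/81 = 8/243; these sum to 40/243.
By Bayes' rule, P(r = 3 | data) = (2/27) / (40/243) = 9/20.

0.4500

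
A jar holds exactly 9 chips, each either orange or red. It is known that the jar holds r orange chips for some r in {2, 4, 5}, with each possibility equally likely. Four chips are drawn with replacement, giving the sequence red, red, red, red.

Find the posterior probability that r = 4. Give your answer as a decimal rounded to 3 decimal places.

0.190

Under each hypothesis, the probability of the observed sequence is: P(data | r = 2) = (7/9)(7/9)(7/9)(7/9) = 0.36595; P(data | r = 4) = (5/9)(5/9)(5/9)(5/9) = 0.09526; P(data | r = 5) = (4/9)(4/9)(4/9)(4/9) = 0.039018.
Weighting by the prior gives 1/3 · 0.36595 = 0.12198, 1/3 · 0.09526 = 0.031753, 1/3 · 0.039018 = 0.013006; summing to 0.16674.
By Bayes' rule, P(r = 4 | data) = (0.031753) / (0.16674) = 0.19043.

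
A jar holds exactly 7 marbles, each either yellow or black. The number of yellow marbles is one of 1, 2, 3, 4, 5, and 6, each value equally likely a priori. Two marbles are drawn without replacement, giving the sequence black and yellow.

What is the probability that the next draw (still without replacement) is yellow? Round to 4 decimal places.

0.5000

Under each hypothesis, the probability of the observed sequence is: P(data | r = 1) = (6/7)(1/6) = 1/7; P(data | r = 2) = (5/7)(2/6) = 5/21; P(data | r = 3) = (4/7)(3/6) = 2/7; P(data | r = 4) = (3/7)(4/6) = 2/7; P(data | r = 5) = (2/7)(5/6) = 5/21; P(data | r = 6) = (1/7)(6/6) = 1/7.
Multiplying each by its prior: 1/6 · 1/7 = 1/42, 1/6 · 5/21 = 5/126, 1/6 · 2/7 = 1/21, 1/6 · 2/7 = 1/21, 1/6 · 5/21 = 5/126, 1/6 · 1/7 = 1/42; with total 2/9.
Dividing through by the total gives posterior P(r = 1 | data) = 3/28, P(r = 2 | data) = 5/28, P(r = 3 | data) = 3/14, P(r = 4 | data) = 3/14, P(r = 5 | data) = 5/28, P(r = 6 | data) = 3/28.
Averaging over the posterior, P(yellow next | data) = (0)(3/28) + (1/5)(5/28) + (2/5)(3/14) + (3/5)(3/14) + (4/5)(5/28) + (1)(3/28) = 1/2.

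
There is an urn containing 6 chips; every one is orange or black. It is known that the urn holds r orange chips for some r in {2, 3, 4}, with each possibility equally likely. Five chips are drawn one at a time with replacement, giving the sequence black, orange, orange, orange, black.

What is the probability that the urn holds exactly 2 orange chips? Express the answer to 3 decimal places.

0.204

Under each hypothesis, the probability of the observed sequence is: P(data | r = 2) = (4/6)(2/6)(2/6)(2/6)(4/6) = 0.016461; P(data | r = 3) = (3/6)(3/6)(3/6)(3/6)(3/6) = 0.03125; P(data | r = 4) = (2/6)(4/6)(4/6)(4/6)(2/6) = 0.032922.
The prior-weighted likelihoods are 1/3 · 0.016461 = 0.005487, 1/3 · 0.03125 = 0.010417, 1/3 · 0.032922 = 0.010974; with total 0.026878.
Therefore the posterior P(r = 2 | data) = (0.005487) / (0.026878) = 0.20415.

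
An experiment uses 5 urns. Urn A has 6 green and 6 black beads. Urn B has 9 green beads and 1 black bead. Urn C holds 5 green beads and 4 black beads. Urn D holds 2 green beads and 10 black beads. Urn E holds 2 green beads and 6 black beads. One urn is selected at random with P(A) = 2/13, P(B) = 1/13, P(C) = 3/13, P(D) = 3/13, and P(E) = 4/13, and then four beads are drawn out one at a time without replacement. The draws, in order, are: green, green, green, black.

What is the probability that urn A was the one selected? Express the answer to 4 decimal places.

The likelihood of the observed sequence under each hypothesis: P(data | urn A) = (6/12)(5/11)(4/10)(6/9) = 0.060606; P(data | urn B) = (9/10)(8/9)(7/8)(1/7) = 0.1; P(data | urn C) = (5/9)(4/8)(3/7)(4/6) = 0.079365; P(data | urn D) = (2/12)(1/11)(0/10) = 0; P(data | urn E) = (2/8)(1/7)(0/6) = 0.
Multiplying each by its prior: 2/13 · 0.060606 = 0.009324, 1/13 · 0.1 = 0.0076923, 3/13 · 0.079365 = 0.018315, 3/13 · 0 = 0, 4/13 · 0 = 0; these sum to 0.035331.
Therefore the posterior P(urn A | data) = (0.009324) / (0.035331) = 0.2639.

0.2639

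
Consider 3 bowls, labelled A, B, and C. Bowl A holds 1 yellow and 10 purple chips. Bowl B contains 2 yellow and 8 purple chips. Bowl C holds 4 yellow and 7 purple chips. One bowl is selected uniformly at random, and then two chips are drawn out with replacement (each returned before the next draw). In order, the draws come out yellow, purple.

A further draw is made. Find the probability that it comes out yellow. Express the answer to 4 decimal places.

Compute the likelihood of the observed sequence for each case: P(data | bowl A) = (1/11)(10/11) = 0.082645; P(data | bowl B) = (2/10)(8/10) = 0.16; P(data | bowl C) = (4/11)(7/11) = 0.2314.
Multiplying each by its prior: 1/3 · 0.082645 = 0.027548, 1/3 · 0.16 = 0.053333, 1/3 · 0.2314 = 0.077135; these sum to 0.15802.
Dividing through by the total gives posterior P(bowl A | data) = 0.17434, P(bowl B | data) = 0.33752, P(bowl C | data) = 0.48815.
The predictive probability is P(yellow next | data) = (1/11)(0.17434) + (1/5)(0.33752) + (4/11)(0.48815) = 0.26086.

0.2609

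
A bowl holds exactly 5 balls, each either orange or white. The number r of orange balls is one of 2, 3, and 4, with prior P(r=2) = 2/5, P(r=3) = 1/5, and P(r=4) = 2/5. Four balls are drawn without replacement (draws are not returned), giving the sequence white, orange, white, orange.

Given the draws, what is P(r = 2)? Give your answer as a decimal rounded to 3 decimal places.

0.667

The likelihood of the observed sequence under each hypothesis: P(data | r = 2) = (3/5)(2/4)(2/3)(1/2) = 1/10; P(data | r = 3) = (2/5)(3/4)(1/3)(2/2) = 1/10; P(data | r = 4) = (1/5)(4/4)(0/3) = 0.
Weighting by the prior gives 2/5 · 1/10 = 1/25, 1/5 · 1/10 = 1/50, 2/5 · 0 = 0; summing to 3/50.
Hence P(r = 2 | data) = (1/25) / (3/50) = 2/3.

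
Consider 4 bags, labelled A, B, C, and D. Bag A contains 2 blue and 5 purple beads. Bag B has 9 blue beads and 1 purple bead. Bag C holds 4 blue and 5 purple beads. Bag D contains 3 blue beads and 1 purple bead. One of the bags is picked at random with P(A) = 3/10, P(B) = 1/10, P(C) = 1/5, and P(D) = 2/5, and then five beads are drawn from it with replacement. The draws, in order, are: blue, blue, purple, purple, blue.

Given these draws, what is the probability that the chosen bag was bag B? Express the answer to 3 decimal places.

0.036

The likelihood of the observed sequence under each hypothesis: P(data | bag A) = (2/7)(2/7)(5/7)(5/7)(2/7) = 0.0119; P(data | bag B) = (9/10)(9/10)(1/10)(1/10)(9/10) = 0.00729; P(data | bag C) = (4/9)(4/9)(5/9)(5/9)(4/9) = 0.027096; P(data | bag D) = (3/4)(3/4)(1/4)(1/4)(3/4) = 0.026367.
Weighting by the prior gives 3/10 · 0.0119 = 0.0035699, 1/10 · 0.00729 = 0.000729, 1/5 · 0.027096 = 0.0054192, 2/5 · 0.026367 = 0.010547; these sum to 0.020265.
Therefore the posterior P(bag B | data) = (0.000729) / (0.020265) = 0.035973.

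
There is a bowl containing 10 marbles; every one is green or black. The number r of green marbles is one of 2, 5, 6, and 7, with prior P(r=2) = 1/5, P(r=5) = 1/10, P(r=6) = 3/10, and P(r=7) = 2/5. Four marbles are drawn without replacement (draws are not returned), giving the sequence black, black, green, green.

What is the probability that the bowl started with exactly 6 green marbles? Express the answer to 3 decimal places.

0.398

Under each hypothesis, the probability of the observed sequence is: P(data | r = 2) = (8/10)(7/9)(2/8)(1/7) = 0.022222; P(data | r = 5) = (5/10)(4/9)(5/8)(4/7) = 0.079365; P(data | r = 6) = (4/10)(3/9)(6/8)(5/7) = 0.071429; P(data | r = 7) = (3/10)(2/9)(7/8)(6/7) = 0.05.
The prior-weighted likelihoods are 1/5 · 0.022222 = 0.0044444, 1/10 · 0.079365 = 0.0079365, 3/10 · 0.071429 = 0.021429, 2/5 · 0.05 = 0.02; these sum to 0.05381.
So P(r = 6 | data) = (0.021429) / (0.05381) = 0.39823.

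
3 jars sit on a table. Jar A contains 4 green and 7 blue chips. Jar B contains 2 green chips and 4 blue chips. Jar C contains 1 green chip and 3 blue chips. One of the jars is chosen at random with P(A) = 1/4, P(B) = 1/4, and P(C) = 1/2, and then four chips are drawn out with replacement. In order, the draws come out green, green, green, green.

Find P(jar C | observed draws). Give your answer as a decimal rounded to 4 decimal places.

0.2075

The likelihood of the observed sequence under each hypothesis: P(data | jar A) = (4/11)(4/11)(4/11)(4/11) = 0.017485; P(data | jar B) = (2/6)(2/6)(2/6)(2/6) = 0.012346; P(data | jar C) = (1/4)(1/4)(1/4)(1/4) = 0.0039062.
The prior-weighted likelihoods are 1/4 · 0.017485 = 0.0043713, 1/4 · 0.012346 = 0.0030864, 1/2 · 0.0039062 = 0.0019531; these sum to 0.0094108.
Hence P(jar C | data) = (0.0019531) / (0.0094108) = 0.20754.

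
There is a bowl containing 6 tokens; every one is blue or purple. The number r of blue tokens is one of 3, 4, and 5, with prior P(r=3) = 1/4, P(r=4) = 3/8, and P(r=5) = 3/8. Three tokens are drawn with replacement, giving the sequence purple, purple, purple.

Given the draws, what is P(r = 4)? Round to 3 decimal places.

Under each hypothesis, the probability of the observed sequence is: P(data | r = 3) = (3/6)(3/6)(3/6) = 1/8; P(data | r = 4) = (2/6)(2/6)(2/6) = 1/27; P(data | r = 5) = (1/6)(1/6)(1/6) = 1/216.
The prior-weighted likelihoods are 1/4 · 1/8 = 1/32, 3/8 · 1/27 = 1/72, 3/8 · 1/216 = 1/576; summing to 3/64.
Hence P(r = 4 | data) = (1/72) / (3/64) = 8/27.

0.296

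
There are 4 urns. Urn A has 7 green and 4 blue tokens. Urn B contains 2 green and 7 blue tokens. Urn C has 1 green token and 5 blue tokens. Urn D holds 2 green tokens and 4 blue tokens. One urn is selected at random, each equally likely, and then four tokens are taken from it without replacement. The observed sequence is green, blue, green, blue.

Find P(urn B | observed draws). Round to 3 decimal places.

0.176

Under each hypothesis, the probability of the observed sequence is: P(data | urn A) = (7/11)(4/10)(6/9)(3/8) = 0.063636; P(data | urn B) = (2/9)(7/8)(1/7)(6/6) = 0.027778; P(data | urn C) = (1/6)(5/5)(0/4) = 0; P(data | urn D) = (2/6)(4/5)(1/4)(3/3) = 0.066667.
Weighting by the prior gives 1/4 · 0.063636 = 0.015909, 1/4 · 0.027778 = 0.0069444, 1/4 · 0 = 0, 1/4 · 0.066667 = 0.016667; these sum to 0.03952.
So P(urn B | data) = (0.0069444) / (0.03952) = 0.17572.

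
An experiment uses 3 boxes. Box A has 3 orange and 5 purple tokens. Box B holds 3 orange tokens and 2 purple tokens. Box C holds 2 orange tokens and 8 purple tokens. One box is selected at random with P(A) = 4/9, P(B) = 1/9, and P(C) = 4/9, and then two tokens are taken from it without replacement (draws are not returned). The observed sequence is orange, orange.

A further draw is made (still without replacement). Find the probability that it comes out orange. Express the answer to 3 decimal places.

Under each hypothesis, the probability of the observed sequence is: P(data | box A) = (3/8)(2/7) = 0.10714; P(data | box B) = (3/5)(2/4) = 0.3; P(data | box C) = (2/10)(1/9) = 0.022222.
Weighting by the prior gives 4/9 · 0.10714 = 0.047619, 1/9 · 0.3 = 0.033333, 4/9 · 0.022222 = 0.0098765; with total 0.090829.
Normalising, the posterior is P(box A | data) = 0.52427, P(box B | data) = 0.36699, P(box C | data) = 0.10874.
The predictive probability is P(orange next | data) = (1/6)(0.52427) + (1/3)(0.36699) + (0)(0.10874) = 0.20971.

0.210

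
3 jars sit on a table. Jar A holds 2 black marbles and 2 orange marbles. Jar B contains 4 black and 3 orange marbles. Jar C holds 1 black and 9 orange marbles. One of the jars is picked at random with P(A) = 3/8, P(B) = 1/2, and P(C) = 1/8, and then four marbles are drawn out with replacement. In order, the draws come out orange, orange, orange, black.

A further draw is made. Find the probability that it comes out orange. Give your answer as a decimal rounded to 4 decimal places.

0.5370

Compute the likelihood of the observed sequence for each case: P(data | jar A) = (2/4)(2/4)(2/4)(2/4) = 0.0625; P(data | jar B) = (3/7)(3/7)(3/7)(4/7) = 0.044981; P(data | jar C) = (9/10)(9/10)(9/10)(1/10) = 0.0729.
Weighting by the prior gives 3/8 · 0.0625 = 0.023438, 1/2 · 0.044981 = 0.022491, 1/8 · 0.0729 = 0.0091125; summing to 0.055041.
Dividing through by the total gives posterior P(jar A | data) = 0.42582, P(jar B | data) = 0.40862, P(jar C | data) = 0.16556.
The predictive probability is P(orange next | data) = (1/2)(0.42582) + (3/7)(0.40862) + (9/10)(0.16556) = 0.53704.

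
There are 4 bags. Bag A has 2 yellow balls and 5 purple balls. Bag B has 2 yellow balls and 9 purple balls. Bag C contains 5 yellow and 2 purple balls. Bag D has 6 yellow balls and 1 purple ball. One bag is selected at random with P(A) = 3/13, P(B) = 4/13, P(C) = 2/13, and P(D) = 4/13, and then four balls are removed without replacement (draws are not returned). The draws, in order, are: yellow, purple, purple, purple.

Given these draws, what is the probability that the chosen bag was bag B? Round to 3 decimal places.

0.543

Compute the likelihood of the observed sequence for each case: P(data | bag A) = (2/7)(5/6)(4/5)(3/4) = 0.14286; P(data | bag B) = (2/11)(9/10)(8/9)(7/8) = 0.12727; P(data | bag C) = (5/7)(2/6)(1/5)(0/4) = 0; P(data | bag D) = (6/7)(1/6)(0/5) = 0.
Multiplying each by its prior: 3/13 · 0.14286 = 0.032967, 4/13 · 0.12727 = 0.039161, 2/13 · 0 = 0, 4/13 · 0 = 0; summing to 0.072128.
So P(bag B | data) = (0.039161) / (0.072128) = 0.54294.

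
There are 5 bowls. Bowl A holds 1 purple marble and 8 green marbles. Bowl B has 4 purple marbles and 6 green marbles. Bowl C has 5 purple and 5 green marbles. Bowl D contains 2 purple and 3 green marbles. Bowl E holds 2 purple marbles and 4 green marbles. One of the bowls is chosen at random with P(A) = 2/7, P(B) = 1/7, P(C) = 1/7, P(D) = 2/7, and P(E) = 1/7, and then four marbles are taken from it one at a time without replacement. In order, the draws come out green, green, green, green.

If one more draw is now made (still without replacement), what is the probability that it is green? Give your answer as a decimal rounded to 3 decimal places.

Compute the likelihood of the observed sequence for each case: P(data | bowl A) = (8/9)(7/8)(6/7)(5/6) = 0.55556; P(data | bowl B) = (6/10)(5/9)(4/8)(3/7) = 0.071429; P(data | bowl C) = (5/10)(4/9)(3/8)(2/7) = 0.02381; P(data | bowl D) = (3/5)(2/4)(1/3)(0/2) = 0; P(data | bowl E) = (4/6)(3/5)(2/4)(1/3) = 0.066667.
Weighting by the prior gives 2/7 · 0.55556 = 0.15873, 1/7 · 0.071429 = 0.010204, 1/7 · 0.02381 = 0.0034014, 2/7 · 0 = 0, 1/7 · 0.066667 = 0.0095238; with total 0.18186.
The posterior is then P(bowl A | data) = 0.87282, P(bowl B | data) = 0.05611, P(bowl C | data) = 0.018703, P(bowl D | data) = 0, P(bowl E | data) = 0.052369.
Averaging over the posterior, P(green next | data) = (4/5)(0.87282) + (1/3)(0.05611) + (1/6)(0.018703) + (0)(0.052369) = 0.72007.

0.720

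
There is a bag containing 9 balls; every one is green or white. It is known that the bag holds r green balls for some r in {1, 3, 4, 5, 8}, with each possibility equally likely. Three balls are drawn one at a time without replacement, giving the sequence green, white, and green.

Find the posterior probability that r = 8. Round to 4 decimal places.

0.2414

Compute the likelihood of the observed sequence for each case: P(data | r = 1) = (1/9)(8/8)(0/7) = 0; P(data | r = 3) = (3/9)(6/8)(2/7) = 1/14; P(data | r = 4) = (4/9)(5/8)(3/7) = 5/42; P(data | r = 5) = (5/9)(4/8)(4/7) = 10/63; P(data | r = 8) = (8/9)(1/8)(7/7) = 1/9.
Multiplying each by its prior: 1/5 · 0 = 0, 1/5 · 1/14 = 1/70, 1/5 · 5/42 = 1/42, 1/5 · 10/63 = 2/63, 1/5 · 1/9 = 1/45; summing to 29/315.
Hence P(r = 8 | data) = (1/45) / (29/315) = 7/29.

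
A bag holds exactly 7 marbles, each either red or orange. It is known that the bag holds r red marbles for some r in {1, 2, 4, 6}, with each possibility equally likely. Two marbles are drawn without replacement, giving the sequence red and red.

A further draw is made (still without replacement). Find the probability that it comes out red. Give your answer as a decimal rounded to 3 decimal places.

The likelihood of the observed sequence under each hypothesis: P(data | r = 1) = (1/7)(0/6) = 0; P(data | r = 2) = (2/7)(1/6) = 1/21; P(data | r = 4) = (4/7)(3/6) = 2/7; P(data | r = 6) = (6/7)(5/6) = 5/7.
Weighting by the prior gives 1/4 · 0 = 0, 1/4 · 1/21 = 1/84, 1/4 · 2/7 = 1/14, 1/4 · 5/7 = 5/28; summing to 11/42.
The posterior is then P(r = 1 | data) = 0, P(r = 2 | data) = 1/22, P(r = 4 | data) = 3/11, P(r = 6 | data) = 15/22.
Averaging over the posterior, P(red next | data) = (0)(1/22) + (2/5)(3/11) + (4/5)(15/22) = 36/55.

0.655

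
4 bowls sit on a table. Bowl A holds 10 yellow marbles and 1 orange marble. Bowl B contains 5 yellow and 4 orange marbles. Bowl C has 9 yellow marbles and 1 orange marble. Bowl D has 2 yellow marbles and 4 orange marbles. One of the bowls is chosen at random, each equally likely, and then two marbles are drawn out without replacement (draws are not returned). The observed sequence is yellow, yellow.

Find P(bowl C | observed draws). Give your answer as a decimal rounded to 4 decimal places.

0.4076

Under each hypothesis, the probability of the observed sequence is: P(data | bowl A) = (10/11)(9/10) = 0.81818; P(data | bowl B) = (5/9)(4/8) = 0.27778; P(data | bowl C) = (9/10)(8/9) = 0.8; P(data | bowl D) = (2/6)(1/5) = 0.066667.
The prior-weighted likelihoods are 1/4 · 0.81818 = 0.20455, 1/4 · 0.27778 = 0.069444, 1/4 · 0.8 = 0.2, 1/4 · 0.066667 = 0.016667; these sum to 0.49066.
Therefore the posterior P(bowl C | data) = (0.2) / (0.49066) = 0.40762.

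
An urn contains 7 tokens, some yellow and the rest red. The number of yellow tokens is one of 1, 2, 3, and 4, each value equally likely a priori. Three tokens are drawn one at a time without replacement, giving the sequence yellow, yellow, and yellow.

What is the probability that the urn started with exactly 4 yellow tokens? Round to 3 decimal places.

Compute the likelihood of the observed sequence for each case: P(data | r = 1) = (1/7)(0/6) = 0; P(data | r = 2) = (2/7)(1/6)(0/5) = 0; P(data | r = 3) = (3/7)(2/6)(1/5) = 1/35; P(data | r = 4) = (4/7)(3/6)(2/5) = 4/35.
The prior-weighted likelihoods are 1/4 · 0 = 0, 1/4 · 0 = 0, 1/4 · 1/35 = 1/140, 1/4 · 4/35 = 1/35; with total 1/28.
By Bayes' rule, P(r = 4 | data) = (1/35) / (1/28) = 4/5.

0.800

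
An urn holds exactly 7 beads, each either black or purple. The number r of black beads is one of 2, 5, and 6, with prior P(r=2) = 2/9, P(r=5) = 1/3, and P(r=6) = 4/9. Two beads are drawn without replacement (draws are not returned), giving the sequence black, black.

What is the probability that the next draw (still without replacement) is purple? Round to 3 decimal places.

For each hypothesis, P(data | H) works out to: P(data | r = 2) = (2/7)(1/6) = 1/21; P(data | r = 5) = (5/7)(4/6) = 10/21; P(data | r = 6) = (6/7)(5/6) = 5/7.
The prior-weighted likelihoods are 2/9 · 1/21 = 2/189, 1/3 · 10/21 = 10/63, 4/9 · 5/7 = 20/63; summing to 92/189.
The posterior is then P(r = 2 | data) = 1/46, P(r = 5 | data) = 15/46, P(r = 6 | data) = 15/23.
The predictive probability is P(purple next | data) = (1)(1/46) + (2/5)(15/46) + (1/5)(15/23) = 13/46.

0.283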